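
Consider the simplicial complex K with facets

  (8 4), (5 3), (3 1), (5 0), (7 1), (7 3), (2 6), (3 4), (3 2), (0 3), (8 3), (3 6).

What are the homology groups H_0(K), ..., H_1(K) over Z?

Take the total order 0 < 1 < 2 < 3 < 4 < 5 < 6 < 7 < 8 on the vertex set. Then K (dimension 1) consists of the simplices:

  0-simplices (9): [0], [1], [2], [3], [4], [5], [6], [7], [8]
  1-simplices (12): [0,3], [0,5], [1,3], [1,7], [2,3], [2,6], [3,4], [3,5], [3,6], [3,7], [3,8], [4,8]

Hence C_0 ≅ Z^9, C_1 ≅ Z^12.

∂_1: C_1 → C_0 is given by ∂[p,q] = [q] − [p]. For instance
  ∂[2,3] = [3] − [2].
The resulting 9×12 matrix has rank 8, and its Smith normal form has invariant factors (1,1,1,1,1,1,1,1).

From H_k ≅ ker(∂_k) / im(∂_{k+1}) we obtain:

  H_0: rank C_0 − rank ∂_1 = 9 − 8 = 1, and the invariant factors of ∂_1 are all 1, so H_0 ≅ Z.
  H_1: rank ker ∂_1 − rank ∂_2 = (12 − 8) − 0 = 4, and there is no ∂_2, so H_1 ≅ Z^4.

As a check, the Euler characteristic is 9 − 12 = -3, which agrees with 1 − 4 = -3.
(K is a triangulation of a wedge of 4 circles.)

H_0 = Z,  H_1 = Z^4.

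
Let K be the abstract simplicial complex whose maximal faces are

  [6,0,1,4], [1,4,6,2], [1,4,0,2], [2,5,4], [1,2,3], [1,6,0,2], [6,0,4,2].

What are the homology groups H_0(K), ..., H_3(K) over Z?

Fix the vertex order 0 < 1 < 2 < 3 < 4 < 5 < 6 and write every simplex with vertices in increasing order. Then dim K = 3 and the simplices of K are:

  0-simplices (7): [0], [1], [2], [3], [4], [5], [6]
  1-simplices (14): [0,1], [0,2], [0,4], [0,6], [1,2], [1,3], [1,4], [1,6], [2,3], [2,4], [2,5], [2,6], [4,5], [4,6]
  2-simplices (12): [0,1,2], [0,1,4], [0,1,6], [0,2,4], [0,2,6], [0,4,6], [1,2,3], [1,2,4], [1,2,6], [1,4,6], [2,4,5], [2,4,6]
  3-simplices (5): [0,1,2,4], [0,1,2,6], [0,1,4,6], [0,2,4,6], [1,2,4,6]

giving chain groups C_0 ≅ Z^7, C_1 ≅ Z^14, C_2 ≅ Z^12, C_3 ≅ Z^5.

The boundary map ∂_1: C_1 → C_0 maps an edge to its endpoints' difference, ∂[p,q] = q − p.
As a 7×14 matrix over Z this has rank 6, with invariant factors (1,1,1,1,1,1).

∂_2: C_2 → C_1 maps a triangle to the signed sum of its edges. For instance
  ∂[1,2,3] = [2,3] − [1,3] + [1,2],
  ∂[2,4,6] = [4,6] − [2,6] + [2,4].
As a 14×12 matrix over Z this has rank 8, with invariant factors (1,1,1,1,1,1,1,1).

The boundary map ∂_3: C_3 → C_2 sends each 3-simplex σ to the alternating sum Σ_i (−1)^i (σ with its i-th vertex removed). For instance
  ∂[0,1,2,6] = [1,2,6] − [0,2,6] + [0,1,6] − [0,1,2],
  ∂[0,1,4,6] = [1,4,6] − [0,4,6] + [0,1,6] − [0,1,4].
The 12×5 boundary matrix has rank 4 and Smith normal form diag(1,1,1,1).

Now H_k = ker ∂_k / im ∂_{k+1}, so:

  H_0: rank C_0 − rank ∂_1 = 7 − 6 = 1, and the invariant factors of ∂_1 are all 1, so H_0 = Z.
  H_1: rank ker ∂_1 − rank ∂_2 = (14 − 6) − 8 = 0, and the invariant factors of ∂_2 are all 1, so H_1 = 0.
  H_2: rank ker ∂_2 − rank ∂_3 = (12 − 8) − 4 = 0, and the invariant factors of ∂_3 are all 1, so H_2 = 0.
  H_3: rank ker ∂_3 − rank ∂_4 = (5 − 4) − 0 = 1, and there is no ∂_4, so H_3 = Z.

As a check, the Euler characteristic is 7 − 14 + 12 − 5 = 0, which agrees with 1 − 0 + 0 − 1 = 0.

H_0 = Z,  H_1 = 0,  H_2 = 0,  H_3 = Z.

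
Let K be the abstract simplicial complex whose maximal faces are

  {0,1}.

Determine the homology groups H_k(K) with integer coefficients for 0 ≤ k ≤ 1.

H_0 = Z,  H_1 = 0.

Take the total order 0 < 1 on the vertex set. Then K (dimension 1) consists of the simplices:

  0-simplices (2): [0], [1]
  1-simplices (1): [0,1]

so the chain groups are C_0 ≅ Z^2, C_1 ≅ Z^1.

The boundary map ∂_1: C_1 → C_0 sends each edge [p,q] (with p < q) to q − p.
The resulting 2×1 matrix has rank 1, and its Smith normal form has invariant factors (1).

Now H_k = ker ∂_k / im ∂_{k+1}, so:

  H_0: rank C_0 − rank ∂_1 = 2 − 1 = 1, and the invariant factors of ∂_1 are all 1, so H_0 = Z.
  H_1: rank ker ∂_1 − rank ∂_2 = (1 − 1) − 0 = 0, and there is no ∂_2, so H_1 = 0.

As a check, the Euler characteristic is 2 − 1 = 1, which agrees with 1 − 0 = 1.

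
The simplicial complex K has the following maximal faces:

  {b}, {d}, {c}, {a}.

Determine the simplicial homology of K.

Order the vertices as a < b < c < d. Listing each simplex with vertices in this order, K has dimension 0 with simplices:

  0-simplices (4): a, b, c, d

giving chain groups C_0 ≅ Z^4.

From H_k ≅ ker(∂_k) / im(∂_{k+1}) we obtain:

  H_0: rank C_0 − rank ∂_1 = 4 − 0 = 4, and there is no ∂_1, so H_0 ≅ Z^4.

(K is a triangulation of a set of 4 points.)

H_0 ≅ Z^4.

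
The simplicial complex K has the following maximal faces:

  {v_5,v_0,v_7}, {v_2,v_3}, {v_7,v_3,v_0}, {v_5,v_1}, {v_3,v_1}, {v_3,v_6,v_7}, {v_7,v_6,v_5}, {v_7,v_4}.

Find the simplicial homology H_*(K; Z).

H_0 ≅ Z,  H_1 ≅ Z,  H_2 = 0.

Order the vertices as v_0 < v_1 < v_2 < v_3 < v_4 < v_5 < v_6 < v_7. Listing each simplex with vertices in this order, K has dimension 2 with simplices:

  0-simplices (8): [v_0], [v_1], [v_2], [v_3], [v_4], [v_5], [v_6], [v_7]
  1-simplices (12): [v_0,v_3], [v_0,v_5], [v_0,v_7], [v_1,v_3], [v_1,v_5], [v_2,v_3], [v_3,v_6], [v_3,v_7], [v_4,v_7], [v_5,v_6], [v_5,v_7], [v_6,v_7]
  2-simplices (4): [v_0,v_3,v_7], [v_0,v_5,v_7], [v_3,v_6,v_7], [v_5,v_6,v_7]

so the chain groups are C_0 ≅ Z^8, C_1 ≅ Z^12, C_2 ≅ Z^4.

Boundary ∂_1: C_1 → C_0 sends each edge [p,q] (with p < q) to q − p. For instance
  ∂[v_5,v_6] = [v_6] − [v_5].
The resulting 8×12 matrix has rank 7, and its Smith normal form has invariant factors (1,1,1,1,1,1,1).

Boundary ∂_2: C_2 → C_1 acts by ∂[p,q,r] = [q,r] − [p,r] + [p,q]. For instance
  ∂[v_0,v_3,v_7] = [v_3,v_7] − [v_0,v_7] + [v_0,v_3],
  ∂[v_0,v_5,v_7] = [v_5,v_7] − [v_0,v_7] + [v_0,v_5].
The resulting 12×4 matrix has rank 4, and its Smith normal form has invariant factors (1,1,1,1).

Now H_k = ker ∂_k / im ∂_{k+1}, so:

  H_0: rank C_0 − rank ∂_1 = 8 − 7 = 1, and the invariant factors of ∂_1 are all 1, so H_0 ≅ Z.
  H_1: rank ker ∂_1 − rank ∂_2 = (12 − 7) − 4 = 1, and the invariant factors of ∂_2 are all 1, so H_1 ≅ Z.
  H_2: rank ker ∂_2 − rank ∂_3 = (4 − 4) − 0 = 0, and there is no ∂_3, so H_2 ≅ 0.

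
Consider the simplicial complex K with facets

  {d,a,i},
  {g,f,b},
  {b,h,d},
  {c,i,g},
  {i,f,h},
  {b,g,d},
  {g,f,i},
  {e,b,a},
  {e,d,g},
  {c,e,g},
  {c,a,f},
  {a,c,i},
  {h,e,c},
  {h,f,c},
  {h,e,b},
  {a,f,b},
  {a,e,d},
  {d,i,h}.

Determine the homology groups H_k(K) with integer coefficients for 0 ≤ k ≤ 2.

H_0 ≅ Z,  H_1 ≅ Z ⊕ Z/2Z,  H_2 = 0.

Take the total order a < b < c < d < e < f < g < h < i on the vertex set. Then K (dimension 2) consists of the simplices:

  0-simplices (9): a, b, c, d, e, f, g, h, i
  1-simplices (27): ab, ac, ad, ae, af, ai, bd, be, bf, bg, bh, ce, cf, cg, ch, ci, de, dg, dh, di, eg, eh, fg, fh, fi, gi, hi
  2-simplices (18): abe, abf, acf, aci, ade, adi, bdg, bdh, beh, bfg, ceg, ceh, cfh, cgi, deg, dhi, fgi, fhi

Hence C_0 ≅ Z^9, C_1 ≅ Z^27, C_2 ≅ Z^18.

Boundary ∂_1: C_1 → C_0 maps an edge to its endpoints' difference, ∂[p,q] = q − p. For instance
  ∂cf = f − c.
The resulting 9×27 matrix has rank 8, and its Smith normal form has invariant factors (1,1,1,1,1,1,1,1).

∂_2: C_2 → C_1 acts by ∂[p,q,r] = [q,r] − [p,r] + [p,q]. For instance
  ∂deg = eg − dg + de,
  ∂bdh = dh − bh + bd.
This gives a 27×18 integer matrix of rank 18; reducing to Smith normal form yields diagonal entries (1,1,1,1,1,1,1,1,1,1,1,1,1,1,1,1,1,2).

Reading off H_k = ker ∂_k / im ∂_{k+1}:

  H_0: rank C_0 − rank ∂_1 = 9 − 8 = 1, and the invariant factors of ∂_1 are all 1, so H_0 ≅ Z.
  H_1: rank ker ∂_1 − rank ∂_2 = (27 − 8) − 18 = 1, and ∂_2 has invariant factor 2 > 1, so H_1 ≅ Z ⊕ Z/2Z.
  H_2: rank ker ∂_2 − rank ∂_3 = (18 − 18) − 0 = 0, and there is no ∂_3, so H_2 ≅ 0.

(K is a triangulation of the Klein bottle.)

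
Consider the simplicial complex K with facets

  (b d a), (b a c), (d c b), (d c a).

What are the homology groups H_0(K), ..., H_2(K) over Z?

We work with the vertex ordering a < b < c < d. The simplices of K, each written with vertices in increasing order, are:

  0-simplices (4): a, b, c, d
  1-simplices (6): ab, ac, ad, bc, bd, cd
  2-simplices (4): abc, abd, acd, bcd

so the chain groups are C_0 ≅ Z^4, C_1 ≅ Z^6, C_2 ≅ Z^4.

Boundary ∂_1: C_1 → C_0 sends each edge [p,q] (with p < q) to q − p. For instance
  ∂bd = d − b.
The 4×6 boundary matrix has rank 3 and Smith normal form diag(1,1,1).

Boundary ∂_2: C_2 → C_1 maps a triangle to the signed sum of its edges. For instance
  ∂abc = bc − ac + ab,
  ∂abd = bd − ad + ab.
The 6×4 boundary matrix has rank 3 and Smith normal form diag(1,1,1).

From H_k ≅ ker(∂_k) / im(∂_{k+1}) we obtain:

  H_0: rank C_0 − rank ∂_1 = 4 − 3 = 1, and the invariant factors of ∂_1 are all 1, so H_0 = Z.
  H_1: rank ker ∂_1 − rank ∂_2 = (6 − 3) − 3 = 0, and the invariant factors of ∂_2 are all 1, so H_1 = 0.
  H_2: rank ker ∂_2 − rank ∂_3 = (4 − 3) − 0 = 1, and there is no ∂_3, so H_2 = Z.

(K is a triangulation of the 2-sphere S^2.)

H_0 ≅ Z,  H_1 = 0,  H_2 ≅ Z.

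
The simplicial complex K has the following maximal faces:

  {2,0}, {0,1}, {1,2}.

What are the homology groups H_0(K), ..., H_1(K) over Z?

K has 3 vertices, 3 edges.
rank ∂_0 = 0, rank ∂_1 = 2 ⇒ b_0 = 3 − 0 − 2 = 1; all invariant factors of ∂_1 are 1 so no torsion. So H_0 ≅ Z.
rank ∂_1 = 2, rank ∂_2 = 0 ⇒ b_1 = 3 − 2 − 0 = 1. So H_1 ≅ Z.

H_0 ≅ Z,  H_1 ≅ Z.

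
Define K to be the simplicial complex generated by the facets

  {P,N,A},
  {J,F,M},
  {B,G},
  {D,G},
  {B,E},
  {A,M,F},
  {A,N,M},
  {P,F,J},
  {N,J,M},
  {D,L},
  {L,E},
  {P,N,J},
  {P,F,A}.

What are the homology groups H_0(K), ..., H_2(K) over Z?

Take the total order A < B < D < E < F < G < J < L < M < N < P on the vertex set. Then K (dimension 2) consists of the simplices:

  0-simplices (11): A, B, D, E, F, G, J, L, M, N, P
  1-simplices (17): AF, AM, AN, AP, BE, BG, DG, DL, EL, FJ, FM, FP, JM, JN, JP, MN, NP
  2-simplices (8): AFM, AFP, AMN, ANP, FJM, FJP, JMN, JNP

Hence C_0 ≅ Z^11, C_1 ≅ Z^17, C_2 ≅ Z^8.

∂_1: C_1 → C_0 maps an edge to its endpoints' difference, ∂[p,q] = q − p. For instance
  ∂JN = N − J.
As a 11×17 matrix over Z this has rank 9, with invariant factors (1,1,1,1,1,1,1,1,1).

Boundary ∂_2: C_2 → C_1 sends each 2-simplex [p,q,r] to [q,r] − [p,r] + [p,q]. For instance
  ∂AMN = MN − AN + AM,
  ∂FJM = JM − FM + FJ.
The resulting 17×8 matrix has rank 7, and its Smith normal form has invariant factors (1,1,1,1,1,1,1).

Now H_k = ker ∂_k / im ∂_{k+1}, so:

  H_0: rank C_0 − rank ∂_1 = 11 − 9 = 2, and the invariant factors of ∂_1 are all 1, so H_0 ≅ Z^2.
  H_1: rank ker ∂_1 − rank ∂_2 = (17 − 9) − 7 = 1, and the invariant factors of ∂_2 are all 1, so H_1 ≅ Z.
  H_2: rank ker ∂_2 − rank ∂_3 = (8 − 7) − 0 = 1, and there is no ∂_3, so H_2 ≅ Z.

H_0 = Z^2,  H_1 = Z,  H_2 = Z.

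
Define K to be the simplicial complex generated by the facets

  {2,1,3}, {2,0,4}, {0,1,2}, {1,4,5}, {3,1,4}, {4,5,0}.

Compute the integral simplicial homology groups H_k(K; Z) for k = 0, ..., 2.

We work with the vertex ordering 0 < 1 < 2 < 3 < 4 < 5. The simplices of K, each written with vertices in increasing order, are:

  0-simplices (6): [0], [1], [2], [3], [4], [5]
  1-simplices (12): [0,1], [0,2], [0,4], [0,5], [1,2], [1,3], [1,4], [1,5], [2,3], [2,4], [3,4], [4,5]
  2-simplices (6): [0,1,2], [0,2,4], [0,4,5], [1,2,3], [1,3,4], [1,4,5]

Hence C_0 ≅ Z^6, C_1 ≅ Z^12, C_2 ≅ Z^6.

∂_1: C_1 → C_0 maps an edge to its endpoints' difference, ∂[p,q] = q − p.
The resulting 6×12 matrix has rank 5, and its Smith normal form has invariant factors (1,1,1,1,1).

Boundary ∂_2: C_2 → C_1 acts by ∂[p,q,r] = [q,r] − [p,r] + [p,q]. For instance
  ∂[0,1,2] = [1,2] − [0,2] + [0,1],
  ∂[1,3,4] = [3,4] − [1,4] + [1,3].
The resulting 12×6 matrix has rank 6, and its Smith normal form has invariant factors (1,1,1,1,1,1).

Now H_k = ker ∂_k / im ∂_{k+1}, so:

  H_0: rank C_0 − rank ∂_1 = 6 − 5 = 1, and the invariant factors of ∂_1 are all 1, so H_0 ≅ Z.
  H_1: rank ker ∂_1 − rank ∂_2 = (12 − 5) − 6 = 1, and the invariant factors of ∂_2 are all 1, so H_1 ≅ Z.
  H_2: rank ker ∂_2 − rank ∂_3 = (6 − 6) − 0 = 0, and there is no ∂_3, so H_2 ≅ 0.

As a check, the Euler characteristic is 6 − 12 + 6 = 0, which agrees with 1 − 1 + 0 = 0.
(K is a triangulation of the cylinder S^1 x I.)

H_0 ≅ Z,  H_1 ≅ Z,  H_2 = 0.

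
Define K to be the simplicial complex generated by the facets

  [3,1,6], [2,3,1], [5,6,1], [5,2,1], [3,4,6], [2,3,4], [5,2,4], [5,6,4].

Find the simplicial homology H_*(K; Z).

Take the total order 1 < 2 < 3 < 4 < 5 < 6 on the vertex set. Then K (dimension 2) consists of the simplices:

  0-simplices (6): [1], [2], [3], [4], [5], [6]
  1-simplices (12): [1,2], [1,3], [1,5], [1,6], [2,3], [2,4], [2,5], [3,4], [3,6], [4,5], [4,6], [5,6]
  2-simplices (8): [1,2,3], [1,2,5], [1,3,6], [1,5,6], [2,3,4], [2,4,5], [3,4,6], [4,5,6]

so the chain groups are C_0 ≅ Z^6, C_1 ≅ Z^12, C_2 ≅ Z^8.

∂_1: C_1 → C_0 is given by ∂[p,q] = [q] − [p]. For instance
  ∂[4,5] = [5] − [4].
As a 6×12 matrix over Z this has rank 5, with invariant factors (1,1,1,1,1).

Boundary ∂_2: C_2 → C_1 maps a triangle to the signed sum of its edges. For instance
  ∂[1,3,6] = [3,6] − [1,6] + [1,3],
  ∂[2,4,5] = [4,5] − [2,5] + [2,4].
The 12×8 boundary matrix has rank 7 and Smith normal form diag(1,1,1,1,1,1,1).

Now H_k = ker ∂_k / im ∂_{k+1}, so:

  H_0: rank C_0 − rank ∂_1 = 6 − 5 = 1, and the invariant factors of ∂_1 are all 1, so H_0 = Z.
  H_1: rank ker ∂_1 − rank ∂_2 = (12 − 5) − 7 = 0, and the invariant factors of ∂_2 are all 1, so H_1 = 0.
  H_2: rank ker ∂_2 − rank ∂_3 = (8 − 7) − 0 = 1, and there is no ∂_3, so H_2 = Z.

H_0 = Z,  H_1 = 0,  H_2 = Z.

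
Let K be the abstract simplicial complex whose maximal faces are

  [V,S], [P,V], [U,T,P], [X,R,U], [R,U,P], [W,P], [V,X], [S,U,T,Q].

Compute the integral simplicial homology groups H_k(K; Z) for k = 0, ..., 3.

K has 9 vertices, 16 edges, 7 triangles, 1 3-simplex.
rank ∂_0 = 0, rank ∂_1 = 8 ⇒ b_0 = 9 − 0 − 8 = 1; all invariant factors of ∂_1 are 1 so no torsion. So H_0 ≅ Z.
rank ∂_1 = 8, rank ∂_2 = 6 ⇒ b_1 = 16 − 8 − 6 = 2; all invariant factors of ∂_2 are 1 so no torsion. So H_1 ≅ Z^2.
rank ∂_2 = 6, rank ∂_3 = 1 ⇒ b_2 = 7 − 6 − 1 = 0; all invariant factors of ∂_3 are 1 so no torsion. So H_2 ≅ 0.
rank ∂_3 = 1, rank ∂_4 = 0 ⇒ b_3 = 1 − 1 − 0 = 0. So H_3 ≅ 0.

H_0 = Z,  H_1 = Z^2,  H_2 = 0,  H_3 = 0.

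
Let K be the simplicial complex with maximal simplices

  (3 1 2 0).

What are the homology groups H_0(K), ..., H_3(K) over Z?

H_0 ≅ Z,  H_1 = 0,  H_2 = 0,  H_3 = 0.

We work with the vertex ordering 0 < 1 < 2 < 3. The simplices of K, each written with vertices in increasing order, are:

  0-simplices (4): [0], [1], [2], [3]
  1-simplices (6): [0,1], [0,2], [0,3], [1,2], [1,3], [2,3]
  2-simplices (4): [0,1,2], [0,1,3], [0,2,3], [1,2,3]
  3-simplices (1): [0,1,2,3]

giving chain groups C_0 ≅ Z^4, C_1 ≅ Z^6, C_2 ≅ Z^4, C_3 ≅ Z^1.

Boundary ∂_1: C_1 → C_0 maps an edge to its endpoints' difference, ∂[p,q] = q − p. For instance
  ∂[0,2] = [2] − [0].
The 4×6 boundary matrix has rank 3 and Smith normal form diag(1,1,1).

∂_2: C_2 → C_1 maps a triangle to the signed sum of its edges. For instance
  ∂[0,2,3] = [2,3] − [0,3] + [0,2],
  ∂[0,1,2] = [1,2] − [0,2] + [0,1].
This gives a 6×4 integer matrix of rank 3; reducing to Smith normal form yields diagonal entries (1,1,1).

Boundary ∂_3: C_3 → C_2 sends each 3-simplex σ to the alternating sum Σ_i (−1)^i (σ with its i-th vertex removed). For instance
  ∂[0,1,2,3] = [1,2,3] − [0,2,3] + [0,1,3] − [0,1,2].
As a 4×1 matrix over Z this has rank 1, with invariant factors (1).

Now H_k = ker ∂_k / im ∂_{k+1}, so:

  H_0: rank C_0 − rank ∂_1 = 4 − 3 = 1, and the invariant factors of ∂_1 are all 1, so H_0 = Z.
  H_1: rank ker ∂_1 − rank ∂_2 = (6 − 3) − 3 = 0, and the invariant factors of ∂_2 are all 1, so H_1 = 0.
  H_2: rank ker ∂_2 − rank ∂_3 = (4 − 3) − 1 = 0, and the invariant factors of ∂_3 are all 1, so H_2 = 0.
  H_3: rank ker ∂_3 − rank ∂_4 = (1 − 1) − 0 = 0, and there is no ∂_4, so H_3 = 0.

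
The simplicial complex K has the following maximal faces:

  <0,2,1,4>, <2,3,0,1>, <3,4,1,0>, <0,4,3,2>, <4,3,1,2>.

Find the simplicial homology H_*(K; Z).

K has 5 vertices, 10 edges, 10 triangles, 5 3-simplices.
rank ∂_0 = 0, rank ∂_1 = 4 ⇒ b_0 = 5 − 0 − 4 = 1; all invariant factors of ∂_1 are 1 so no torsion. So H_0 ≅ Z.
rank ∂_1 = 4, rank ∂_2 = 6 ⇒ b_1 = 10 − 4 − 6 = 0; all invariant factors of ∂_2 are 1 so no torsion. So H_1 ≅ 0.
rank ∂_2 = 6, rank ∂_3 = 4 ⇒ b_2 = 10 − 6 − 4 = 0; all invariant factors of ∂_3 are 1 so no torsion. So H_2 ≅ 0.
rank ∂_3 = 4, rank ∂_4 = 0 ⇒ b_3 = 5 − 4 − 0 = 1. So H_3 ≅ Z.

H_0 = Z,  H_1 = 0,  H_2 = 0,  H_3 = Z.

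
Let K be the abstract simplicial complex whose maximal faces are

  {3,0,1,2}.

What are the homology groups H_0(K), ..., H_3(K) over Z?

Fix the vertex order 0 < 1 < 2 < 3 and write every simplex with vertices in increasing order. Then dim K = 3 and the simplices of K are:

  0-simplices (4): [0], [1], [2], [3]
  1-simplices (6): [0,1], [0,2], [0,3], [1,2], [1,3], [2,3]
  2-simplices (4): [0,1,2], [0,1,3], [0,2,3], [1,2,3]
  3-simplices (1): [0,1,2,3]

Hence C_0 ≅ Z^4, C_1 ≅ Z^6, C_2 ≅ Z^4, C_3 ≅ Z^1.

Boundary ∂_1: C_1 → C_0 is given by ∂[p,q] = [q] − [p]. For instance
  ∂[0,3] = [3] − [0].
This gives a 4×6 integer matrix of rank 3; reducing to Smith normal form yields diagonal entries (1,1,1).

Boundary ∂_2: C_2 → C_1 sends each 2-simplex [p,q,r] to [q,r] − [p,r] + [p,q]. For instance
  ∂[0,2,3] = [2,3] − [0,3] + [0,2],
  ∂[1,2,3] = [2,3] − [1,3] + [1,2].
The 6×4 boundary matrix has rank 3 and Smith normal form diag(1,1,1).

The boundary map ∂_3: C_3 → C_2 sends each 3-simplex σ to the alternating sum Σ_i (−1)^i (σ with its i-th vertex removed). For instance
  ∂[0,1,2,3] = [1,2,3] − [0,2,3] + [0,1,3] − [0,1,2].
As a 4×1 matrix over Z this has rank 1, with invariant factors (1).

Computing H_k = (kernel of ∂_k) / (image of ∂_{k+1}):

  H_0: rank C_0 − rank ∂_1 = 4 − 3 = 1, and the invariant factors of ∂_1 are all 1, so H_0 ≅ Z.
  H_1: rank ker ∂_1 − rank ∂_2 = (6 − 3) − 3 = 0, and the invariant factors of ∂_2 are all 1, so H_1 ≅ 0.
  H_2: rank ker ∂_2 − rank ∂_3 = (4 − 3) − 1 = 0, and the invariant factors of ∂_3 are all 1, so H_2 ≅ 0.
  H_3: rank ker ∂_3 − rank ∂_4 = (1 − 1) − 0 = 0, and there is no ∂_4, so H_3 ≅ 0.

(K is a triangulation of the 3-simplex.)

H_0 ≅ Z,  H_1 = 0,  H_2 = 0,  H_3 = 0.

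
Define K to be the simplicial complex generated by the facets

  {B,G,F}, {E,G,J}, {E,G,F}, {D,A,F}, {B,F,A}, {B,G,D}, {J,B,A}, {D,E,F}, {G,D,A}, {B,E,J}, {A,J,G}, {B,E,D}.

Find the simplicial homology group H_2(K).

H_2 ≅ 0.

Fix the vertex order A < B < D < E < F < G < J and write every simplex with vertices in increasing order. Then dim K = 2 and the simplices of K are:

  0-simplices (7): A, B, D, E, F, G, J
  1-simplices (18): AB, AD, AF, AG, AJ, BD, BE, BF, BG, BJ, DE, DF, DG, EF, EG, EJ, FG, GJ
  2-simplices (12): ABF, ABJ, ADF, ADG, AGJ, BDE, BDG, BEJ, BFG, DEF, EFG, EGJ

so the chain groups are C_0 ≅ Z^7, C_1 ≅ Z^18, C_2 ≅ Z^12.

∂_1: C_1 → C_0 maps an edge to its endpoints' difference, ∂[p,q] = q − p.
The resulting 7×18 matrix has rank 6, and its Smith normal form has invariant factors (1,1,1,1,1,1).

∂_2: C_2 → C_1 sends each 2-simplex [p,q,r] to [q,r] − [p,r] + [p,q]. For instance
  ∂DEF = EF − DF + DE,
  ∂ADF = DF − AF + AD.
The resulting 18×12 matrix has rank 12, and its Smith normal form has invariant factors (1,1,1,1,1,1,1,1,1,1,1,2).

Computing H_k = (kernel of ∂_k) / (image of ∂_{k+1}):

  H_2: rank ker ∂_2 − rank ∂_3 = (12 − 12) − 0 = 0, and there is no ∂_3, so H_2 = 0.

(K is a triangulation of the real projective plane RP^2.)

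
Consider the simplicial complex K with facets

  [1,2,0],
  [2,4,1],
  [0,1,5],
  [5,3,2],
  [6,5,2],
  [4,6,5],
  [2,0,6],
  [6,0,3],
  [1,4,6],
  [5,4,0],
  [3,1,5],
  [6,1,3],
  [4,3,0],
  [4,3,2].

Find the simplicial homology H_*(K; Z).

H_0 = Z,  H_1 = Z^2,  H_2 = Z.

Take the total order 0 < 1 < 2 < 3 < 4 < 5 < 6 on the vertex set. Then K (dimension 2) consists of the simplices:

  0-simplices (7): [0], [1], [2], [3], [4], [5], [6]
  1-simplices (21): [0,1], [0,2], [0,3], [0,4], [0,5], [0,6], [1,2], [1,3], [1,4], [1,5], [1,6], [2,3], [2,4], [2,5], [2,6], [3,4], [3,5], [3,6], [4,5], [4,6], [5,6]
  2-simplices (14): [0,1,2], [0,1,5], [0,2,6], [0,3,4], [0,3,6], [0,4,5], [1,2,4], [1,3,5], [1,3,6], [1,4,6], [2,3,4], [2,3,5], [2,5,6], [4,5,6]

so the chain groups are C_0 ≅ Z^7, C_1 ≅ Z^21, C_2 ≅ Z^14.

The boundary map ∂_1: C_1 → C_0 maps an edge to its endpoints' difference, ∂[p,q] = q − p. For instance
  ∂[0,6] = [6] − [0].
This gives a 7×21 integer matrix of rank 6; reducing to Smith normal form yields diagonal entries (1,1,1,1,1,1).

The boundary map ∂_2: C_2 → C_1 acts by ∂[p,q,r] = [q,r] − [p,r] + [p,q]. For instance
  ∂[2,3,4] = [3,4] − [2,4] + [2,3],
  ∂[0,2,6] = [2,6] − [0,6] + [0,2].
The resulting 21×14 matrix has rank 13, and its Smith normal form has invariant factors (1,1,1,1,1,1,1,1,1,1,1,1,1).

Now H_k = ker ∂_k / im ∂_{k+1}, so:

  H_0: rank C_0 − rank ∂_1 = 7 − 6 = 1, and the invariant factors of ∂_1 are all 1, so H_0 = Z.
  H_1: rank ker ∂_1 − rank ∂_2 = (21 − 6) − 13 = 2, and the invariant factors of ∂_2 are all 1, so H_1 = Z^2.
  H_2: rank ker ∂_2 − rank ∂_3 = (14 − 13) − 0 = 1, and there is no ∂_3, so H_2 = Z.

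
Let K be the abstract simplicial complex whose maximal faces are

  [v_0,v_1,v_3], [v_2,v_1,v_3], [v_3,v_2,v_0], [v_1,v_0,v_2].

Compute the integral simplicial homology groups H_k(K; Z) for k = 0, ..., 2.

H_0 = Z,  H_1 = 0,  H_2 = Z.

We work with the vertex ordering v_0 < v_1 < v_2 < v_3. The simplices of K, each written with vertices in increasing order, are:

  0-simplices (4): [v_0], [v_1], [v_2], [v_3]
  1-simplices (6): [v_0,v_1], [v_0,v_2], [v_0,v_3], [v_1,v_2], [v_1,v_3], [v_2,v_3]
  2-simplices (4): [v_0,v_1,v_2], [v_0,v_1,v_3], [v_0,v_2,v_3], [v_1,v_2,v_3]

Hence C_0 ≅ Z^4, C_1 ≅ Z^6, C_2 ≅ Z^4.

Boundary ∂_1: C_1 → C_0 sends each edge [p,q] (with p < q) to q − p. For instance
  ∂[v_0,v_3] = [v_3] − [v_0].
This gives a 4×6 integer matrix of rank 3; reducing to Smith normal form yields diagonal entries (1,1,1).

Boundary ∂_2: C_2 → C_1 maps a triangle to the signed sum of its edges. For instance
  ∂[v_0,v_1,v_2] = [v_1,v_2] − [v_0,v_2] + [v_0,v_1],
  ∂[v_0,v_2,v_3] = [v_2,v_3] − [v_0,v_3] + [v_0,v_2].
This gives a 6×4 integer matrix of rank 3; reducing to Smith normal form yields diagonal entries (1,1,1).

Reading off H_k = ker ∂_k / im ∂_{k+1}:

  H_0: rank C_0 − rank ∂_1 = 4 − 3 = 1, and the invariant factors of ∂_1 are all 1, so H_0 = Z.
  H_1: rank ker ∂_1 − rank ∂_2 = (6 − 3) − 3 = 0, and the invariant factors of ∂_2 are all 1, so H_1 = 0.
  H_2: rank ker ∂_2 − rank ∂_3 = (4 − 3) − 0 = 1, and there is no ∂_3, so H_2 = Z.

As a check, the Euler characteristic is 4 − 6 + 4 = 2, which agrees with 1 − 0 + 1 = 2.
(K is a triangulation of the 2-sphere S^2.)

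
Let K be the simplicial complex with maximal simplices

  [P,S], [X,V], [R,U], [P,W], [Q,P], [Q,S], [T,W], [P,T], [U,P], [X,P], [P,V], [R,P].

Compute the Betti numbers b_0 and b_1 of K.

b_0 = 1, b_1 = 4.

Order the vertices as P < Q < R < S < T < U < V < W < X. Listing each simplex with vertices in this order, K has dimension 1 with simplices:

  0-simplices (9): P, Q, R, S, T, U, V, W, X
  1-simplices (12): PQ, PR, PS, PT, PU, PV, PW, PX, QS, RU, TW, VX

so the chain groups are C_0 ≅ Z^9, C_1 ≅ Z^12.

∂_1: C_1 → C_0 maps an edge to its endpoints' difference, ∂[p,q] = q − p. For instance
  ∂PX = X − P.
As a 9×12 matrix over Z this has rank 8, with invariant factors (1,1,1,1,1,1,1,1).

From H_k ≅ ker(∂_k) / im(∂_{k+1}) we obtain:

  H_0: rank C_0 − rank ∂_1 = 9 − 8 = 1, and the invariant factors of ∂_1 are all 1, so H_0 = Z.
  H_1: rank ker ∂_1 − rank ∂_2 = (12 − 8) − 0 = 4, and there is no ∂_2, so H_1 = Z^4.

As a check, the Euler characteristic is 9 − 12 = -3, which agrees with 1 − 4 = -3.

Hence the Betti numbers are b_0 = 1, b_1 = 4.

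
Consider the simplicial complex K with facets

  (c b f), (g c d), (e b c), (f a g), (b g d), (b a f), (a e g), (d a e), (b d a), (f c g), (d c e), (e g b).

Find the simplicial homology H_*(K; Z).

K has 7 vertices, 18 edges, 12 triangles.
rank ∂_0 = 0, rank ∂_1 = 6 ⇒ b_0 = 7 − 0 − 6 = 1; all invariant factors of ∂_1 are 1 so no torsion. So H_0 = Z.
rank ∂_1 = 6, rank ∂_2 = 12 ⇒ b_1 = 18 − 6 − 12 = 0; ∂_2 has invariant factor(s) [2] giving torsion. So H_1 = Z/2.
rank ∂_2 = 12, rank ∂_3 = 0 ⇒ b_2 = 12 − 12 − 0 = 0. So H_2 = 0.

H_0 = Z,  H_1 = Z/2,  H_2 = 0.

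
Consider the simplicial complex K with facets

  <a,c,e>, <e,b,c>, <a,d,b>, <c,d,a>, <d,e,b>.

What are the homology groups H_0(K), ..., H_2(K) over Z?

Order the vertices as a < b < c < d < e. Listing each simplex with vertices in this order, K has dimension 2 with simplices:

  0-simplices (5): a, b, c, d, e
  1-simplices (10): ab, ac, ad, ae, bc, bd, be, cd, ce, de
  2-simplices (5): abd, acd, ace, bce, bde

so the chain groups are C_0 ≅ Z^5, C_1 ≅ Z^10, C_2 ≅ Z^5.

The boundary map ∂_1: C_1 → C_0 is given by ∂[p,q] = [q] − [p]. For instance
  ∂ad = d − a.
The 5×10 boundary matrix has rank 4 and Smith normal form diag(1,1,1,1).

The boundary map ∂_2: C_2 → C_1 maps a triangle to the signed sum of its edges. For instance
  ∂ace = ce − ae + ac,
  ∂acd = cd − ad + ac.
The resulting 10×5 matrix has rank 5, and its Smith normal form has invariant factors (1,1,1,1,1).

Now H_k = ker ∂_k / im ∂_{k+1}, so:

  H_0: rank C_0 − rank ∂_1 = 5 − 4 = 1, and the invariant factors of ∂_1 are all 1, so H_0 ≅ Z.
  H_1: rank ker ∂_1 − rank ∂_2 = (10 − 4) − 5 = 1, and the invariant factors of ∂_2 are all 1, so H_1 ≅ Z.
  H_2: rank ker ∂_2 − rank ∂_3 = (5 − 5) − 0 = 0, and there is no ∂_3, so H_2 ≅ 0.

H_0 ≅ Z,  H_1 ≅ Z,  H_2 = 0.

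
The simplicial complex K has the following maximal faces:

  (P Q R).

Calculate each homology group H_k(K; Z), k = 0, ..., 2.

Fix the vertex order P < Q < R and write every simplex with vertices in increasing order. Then dim K = 2 and the simplices of K are:

  0-simplices (3): P, Q, R
  1-simplices (3): PQ, PR, QR
  2-simplices (1): PQR

so the chain groups are C_0 ≅ Z^3, C_1 ≅ Z^3, C_2 ≅ Z^1.

Boundary ∂_1: C_1 → C_0 sends each edge [p,q] (with p < q) to q − p.
The 3×3 boundary matrix has rank 2 and Smith normal form diag(1,1).

Boundary ∂_2: C_2 → C_1 maps a triangle to the signed sum of its edges. For instance
  ∂PQR = QR − PR + PQ.
The resulting 3×1 matrix has rank 1, and its Smith normal form has invariant factors (1).

Now H_k = ker ∂_k / im ∂_{k+1}, so:

  H_0: rank C_0 − rank ∂_1 = 3 − 2 = 1, and the invariant factors of ∂_1 are all 1, so H_0 = Z.
  H_1: rank ker ∂_1 − rank ∂_2 = (3 − 2) − 1 = 0, and the invariant factors of ∂_2 are all 1, so H_1 = 0.
  H_2: rank ker ∂_2 − rank ∂_3 = (1 − 1) − 0 = 0, and there is no ∂_3, so H_2 = 0.

As a check, the Euler characteristic is 3 − 3 + 1 = 1, which agrees with 1 − 0 + 0 = 1.
(K is a triangulation of the 2-simplex.)

H_0 = Z,  H_1 = 0,  H_2 = 0.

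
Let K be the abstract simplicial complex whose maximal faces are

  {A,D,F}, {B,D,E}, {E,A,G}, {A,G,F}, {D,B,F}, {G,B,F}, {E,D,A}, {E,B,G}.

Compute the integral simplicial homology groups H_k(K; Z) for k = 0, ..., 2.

H_0 = Z,  H_1 = 0,  H_2 = Z.

K has 6 vertices, 12 edges, 8 triangles.
rank ∂_0 = 0, rank ∂_1 = 5 ⇒ b_0 = 6 − 0 − 5 = 1; all invariant factors of ∂_1 are 1 so no torsion. So H_0 ≅ Z.
rank ∂_1 = 5, rank ∂_2 = 7 ⇒ b_1 = 12 − 5 − 7 = 0; all invariant factors of ∂_2 are 1 so no torsion. So H_1 ≅ 0.
rank ∂_2 = 7, rank ∂_3 = 0 ⇒ b_2 = 8 − 7 − 0 = 1. So H_2 ≅ Z.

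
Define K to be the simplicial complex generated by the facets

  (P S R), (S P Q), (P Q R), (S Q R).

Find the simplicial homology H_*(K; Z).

We work with the vertex ordering P < Q < R < S. The simplices of K, each written with vertices in increasing order, are:

  0-simplices (4): P, Q, R, S
  1-simplices (6): PQ, PR, PS, QR, QS, RS
  2-simplices (4): PQR, PQS, PRS, QRS

so the chain groups are C_0 ≅ Z^4, C_1 ≅ Z^6, C_2 ≅ Z^4.

The boundary map ∂_1: C_1 → C_0 sends each edge [p,q] (with p < q) to q − p.
The 4×6 boundary matrix has rank 3 and Smith normal form diag(1,1,1).

The boundary map ∂_2: C_2 → C_1 acts by ∂[p,q,r] = [q,r] − [p,r] + [p,q]. For instance
  ∂PQS = QS − PS + PQ,
  ∂PRS = RS − PS + PR.
The resulting 6×4 matrix has rank 3, and its Smith normal form has invariant factors (1,1,1).

Computing H_k = (kernel of ∂_k) / (image of ∂_{k+1}):

  H_0: rank C_0 − rank ∂_1 = 4 − 3 = 1, and the invariant factors of ∂_1 are all 1, so H_0 ≅ Z.
  H_1: rank ker ∂_1 − rank ∂_2 = (6 − 3) − 3 = 0, and the invariant factors of ∂_2 are all 1, so H_1 ≅ 0.
  H_2: rank ker ∂_2 − rank ∂_3 = (4 − 3) − 0 = 1, and there is no ∂_3, so H_2 ≅ Z.

As a check, the Euler characteristic is 4 − 6 + 4 = 2, which agrees with 1 − 0 + 1 = 2.

H_0 = Z,  H_1 = 0,  H_2 = Z.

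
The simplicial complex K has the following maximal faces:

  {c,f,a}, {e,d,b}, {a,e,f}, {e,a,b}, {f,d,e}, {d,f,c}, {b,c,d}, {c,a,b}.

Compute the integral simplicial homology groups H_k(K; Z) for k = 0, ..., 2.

Fix the vertex order a < b < c < d < e < f and write every simplex with vertices in increasing order. Then dim K = 2 and the simplices of K are:

  0-simplices (6): a, b, c, d, e, f
  1-simplices (12): ab, ac, ae, af, bc, bd, be, cd, cf, de, df, ef
  2-simplices (8): abc, abe, acf, aef, bcd, bde, cdf, def

giving chain groups C_0 ≅ Z^6, C_1 ≅ Z^12, C_2 ≅ Z^8.

The boundary map ∂_1: C_1 → C_0 sends each edge [p,q] (with p < q) to q − p.
The 6×12 boundary matrix has rank 5 and Smith normal form diag(1,1,1,1,1).

Boundary ∂_2: C_2 → C_1 sends each 2-simplex [p,q,r] to [q,r] − [p,r] + [p,q]. For instance
  ∂cdf = df − cf + cd,
  ∂bde = de − be + bd.
The 12×8 boundary matrix has rank 7 and Smith normal form diag(1,1,1,1,1,1,1).

Computing H_k = (kernel of ∂_k) / (image of ∂_{k+1}):

  H_0: rank C_0 − rank ∂_1 = 6 − 5 = 1, and the invariant factors of ∂_1 are all 1, so H_0 = Z.
  H_1: rank ker ∂_1 − rank ∂_2 = (12 − 5) − 7 = 0, and the invariant factors of ∂_2 are all 1, so H_1 = 0.
  H_2: rank ker ∂_2 − rank ∂_3 = (8 − 7) − 0 = 1, and there is no ∂_3, so H_2 = Z.

H_0 = Z,  H_1 = 0,  H_2 = Z.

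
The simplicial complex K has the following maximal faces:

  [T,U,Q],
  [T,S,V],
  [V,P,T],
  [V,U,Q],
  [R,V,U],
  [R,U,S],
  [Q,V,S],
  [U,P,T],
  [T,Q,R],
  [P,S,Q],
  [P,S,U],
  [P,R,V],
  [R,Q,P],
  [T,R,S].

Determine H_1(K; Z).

H_1 = Z^2.

We work with the vertex ordering P < Q < R < S < T < U < V. The simplices of K, each written with vertices in increasing order, are:

  0-simplices (7): P, Q, R, S, T, U, V
  1-simplices (21): PQ, PR, PS, PT, PU, PV, QR, QS, QT, QU, QV, RS, RT, RU, RV, ST, SU, SV, TU, TV, UV
  2-simplices (14): PQR, PQS, PRV, PSU, PTU, PTV, QRT, QSV, QTU, QUV, RST, RSU, RUV, STV

Hence C_0 ≅ Z^7, C_1 ≅ Z^21, C_2 ≅ Z^14.

The boundary map ∂_1: C_1 → C_0 maps an edge to its endpoints' difference, ∂[p,q] = q − p. For instance
  ∂SU = U − S.
This gives a 7×21 integer matrix of rank 6; reducing to Smith normal form yields diagonal entries (1,1,1,1,1,1).

Boundary ∂_2: C_2 → C_1 maps a triangle to the signed sum of its edges. For instance
  ∂QTU = TU − QU + QT,
  ∂RST = ST − RT + RS.
The 21×14 boundary matrix has rank 13 and Smith normal form diag(1,1,1,1,1,1,1,1,1,1,1,1,1).

From H_k ≅ ker(∂_k) / im(∂_{k+1}) we obtain:

  H_1: rank ker ∂_1 − rank ∂_2 = (21 − 6) − 13 = 2, and the invariant factors of ∂_2 are all 1, so H_1 ≅ Z^2.

(K is a triangulation of the torus T^2.)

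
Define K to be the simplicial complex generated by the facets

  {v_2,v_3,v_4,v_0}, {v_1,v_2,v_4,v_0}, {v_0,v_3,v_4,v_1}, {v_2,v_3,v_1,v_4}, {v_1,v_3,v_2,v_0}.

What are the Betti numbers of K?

b_0 = 1, b_1 = 0, b_2 = 0, b_3 = 1.

We work with the vertex ordering v_0 < v_1 < v_2 < v_3 < v_4. The simplices of K, each written with vertices in increasing order, are:

  0-simplices (5): [v_0], [v_1], [v_2], [v_3], [v_4]
  1-simplices (10): [v_0,v_1], [v_0,v_2], [v_0,v_3], [v_0,v_4], [v_1,v_2], [v_1,v_3], [v_1,v_4], [v_2,v_3], [v_2,v_4], [v_3,v_4]
  2-simplices (10): [v_0,v_1,v_2], [v_0,v_1,v_3], [v_0,v_1,v_4], [v_0,v_2,v_3], [v_0,v_2,v_4], [v_0,v_3,v_4], [v_1,v_2,v_3], [v_1,v_2,v_4], [v_1,v_3,v_4], [v_2,v_3,v_4]
  3-simplices (5): [v_0,v_1,v_2,v_3], [v_0,v_1,v_2,v_4], [v_0,v_1,v_3,v_4], [v_0,v_2,v_3,v_4], [v_1,v_2,v_3,v_4]

so the chain groups are C_0 ≅ Z^5, C_1 ≅ Z^10, C_2 ≅ Z^10, C_3 ≅ Z^5.

Boundary ∂_1: C_1 → C_0 sends each edge [p,q] (with p < q) to q − p. For instance
  ∂[v_1,v_2] = [v_2] − [v_1].
This gives a 5×10 integer matrix of rank 4; reducing to Smith normal form yields diagonal entries (1,1,1,1).

Boundary ∂_2: C_2 → C_1 acts by ∂[p,q,r] = [q,r] − [p,r] + [p,q]. For instance
  ∂[v_0,v_3,v_4] = [v_3,v_4] − [v_0,v_4] + [v_0,v_3],
  ∂[v_0,v_1,v_2] = [v_1,v_2] − [v_0,v_2] + [v_0,v_1].
The 10×10 boundary matrix has rank 6 and Smith normal form diag(1,1,1,1,1,1).

Boundary ∂_3: C_3 → C_2 sends each 3-simplex σ to the alternating sum Σ_i (−1)^i (σ with its i-th vertex removed). For instance
  ∂[v_0,v_1,v_2,v_3] = [v_1,v_2,v_3] − [v_0,v_2,v_3] + [v_0,v_1,v_3] − [v_0,v_1,v_2],
  ∂[v_0,v_1,v_2,v_4] = [v_1,v_2,v_4] − [v_0,v_2,v_4] + [v_0,v_1,v_4] − [v_0,v_1,v_2].
This gives a 10×5 integer matrix of rank 4; reducing to Smith normal form yields diagonal entries (1,1,1,1).

From H_k ≅ ker(∂_k) / im(∂_{k+1}) we obtain:

  H_0: rank C_0 − rank ∂_1 = 5 − 4 = 1, and the invariant factors of ∂_1 are all 1, so H_0 = Z.
  H_1: rank ker ∂_1 − rank ∂_2 = (10 − 4) − 6 = 0, and the invariant factors of ∂_2 are all 1, so H_1 = 0.
  H_2: rank ker ∂_2 − rank ∂_3 = (10 − 6) − 4 = 0, and the invariant factors of ∂_3 are all 1, so H_2 = 0.
  H_3: rank ker ∂_3 − rank ∂_4 = (5 − 4) − 0 = 1, and there is no ∂_4, so H_3 = Z.

As a check, the Euler characteristic is 5 − 10 + 10 − 5 = 0, which agrees with 1 − 0 + 0 − 1 = 0.

Hence the Betti numbers are b_0 = 1, b_1 = 0, b_2 = 0, b_3 = 1.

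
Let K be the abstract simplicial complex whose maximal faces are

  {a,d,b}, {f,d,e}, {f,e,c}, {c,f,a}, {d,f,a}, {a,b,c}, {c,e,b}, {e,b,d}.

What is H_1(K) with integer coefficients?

H_1 ≅ 0.

Fix the vertex order a < b < c < d < e < f and write every simplex with vertices in increasing order. Then dim K = 2 and the simplices of K are:

  0-simplices (6): a, b, c, d, e, f
  1-simplices (12): ab, ac, ad, af, bc, bd, be, ce, cf, de, df, ef
  2-simplices (8): abc, abd, acf, adf, bce, bde, cef, def

giving chain groups C_0 ≅ Z^6, C_1 ≅ Z^12, C_2 ≅ Z^8.

The boundary map ∂_1: C_1 → C_0 is given by ∂[p,q] = [q] − [p]. For instance
  ∂bd = d − b.
As a 6×12 matrix over Z this has rank 5, with invariant factors (1,1,1,1,1).

Boundary ∂_2: C_2 → C_1 sends each 2-simplex [p,q,r] to [q,r] − [p,r] + [p,q]. For instance
  ∂adf = df − af + ad,
  ∂acf = cf − af + ac.
As a 12×8 matrix over Z this has rank 7, with invariant factors (1,1,1,1,1,1,1).

Reading off H_k = ker ∂_k / im ∂_{k+1}:

  H_1: rank ker ∂_1 − rank ∂_2 = (12 − 5) − 7 = 0, and the invariant factors of ∂_2 are all 1, so H_1 = 0.

(K is a triangulation of the 2-sphere S^2.)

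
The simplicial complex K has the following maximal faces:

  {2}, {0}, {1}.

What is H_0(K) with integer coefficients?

Order the vertices as 0 < 1 < 2. Listing each simplex with vertices in this order, K has dimension 0 with simplices:

  0-simplices (3): [0], [1], [2]

so the chain groups are C_0 ≅ Z^3.

From H_k ≅ ker(∂_k) / im(∂_{k+1}) we obtain:

  H_0: rank C_0 − rank ∂_1 = 3 − 0 = 3, and there is no ∂_1, so H_0 ≅ Z^3.

(K is a triangulation of a set of 3 points.)

H_0 ≅ Z^3.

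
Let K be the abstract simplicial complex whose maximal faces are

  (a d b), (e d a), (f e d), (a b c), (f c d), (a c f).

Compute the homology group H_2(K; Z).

H_2 ≅ 0.

K has 6 vertices, 12 edges, 6 triangles.
rank ∂_2 = 6, rank ∂_3 = 0 ⇒ b_2 = 6 − 6 − 0 = 0. So H_2 = 0.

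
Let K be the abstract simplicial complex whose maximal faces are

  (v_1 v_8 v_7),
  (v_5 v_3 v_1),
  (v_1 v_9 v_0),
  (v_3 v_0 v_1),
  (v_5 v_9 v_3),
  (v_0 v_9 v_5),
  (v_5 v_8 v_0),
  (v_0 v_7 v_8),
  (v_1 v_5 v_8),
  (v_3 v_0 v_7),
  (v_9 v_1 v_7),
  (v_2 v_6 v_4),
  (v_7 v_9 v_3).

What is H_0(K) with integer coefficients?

H_0 = Z^2.

Order the vertices as v_0 < v_1 < v_2 < v_3 < v_4 < v_5 < v_6 < v_7 < v_8 < v_9. Listing each simplex with vertices in this order, K has dimension 2 with simplices:

  0-simplices (10): [v_0], [v_1], [v_2], [v_3], [v_4], [v_5], [v_6], [v_7], [v_8], [v_9]
  1-simplices (21): (21 of them)
  2-simplices (13): (13 of them)

so the chain groups are C_0 ≅ Z^10, C_1 ≅ Z^21, C_2 ≅ Z^13.

Boundary ∂_1: C_1 → C_0 sends each edge [p,q] (with p < q) to q − p. For instance
  ∂[v_1,v_8] = [v_8] − [v_1].
This gives a 10×21 integer matrix of rank 8; reducing to Smith normal form yields diagonal entries (1,1,1,1,1,1,1,1).

The boundary map ∂_2: C_2 → C_1 acts by ∂[p,q,r] = [q,r] − [p,r] + [p,q]. For instance
  ∂[v_3,v_7,v_9] = [v_7,v_9] − [v_3,v_9] + [v_3,v_7],
  ∂[v_3,v_5,v_9] = [v_5,v_9] − [v_3,v_9] + [v_3,v_5].
As a 21×13 matrix over Z this has rank 13, with invariant factors (1,1,1,1,1,1,1,1,1,1,1,1,2).

Now H_k = ker ∂_k / im ∂_{k+1}, so:

  H_0: rank C_0 − rank ∂_1 = 10 − 8 = 2, and the invariant factors of ∂_1 are all 1, so H_0 = Z^2.

(K is a triangulation of the disjoint union of the real projective plane RP^2 and the 2-simplex.)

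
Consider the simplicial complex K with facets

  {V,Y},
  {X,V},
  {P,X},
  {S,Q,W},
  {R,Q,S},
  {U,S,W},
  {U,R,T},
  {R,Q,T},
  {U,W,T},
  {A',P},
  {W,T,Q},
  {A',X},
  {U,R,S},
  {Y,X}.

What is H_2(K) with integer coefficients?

We work with the vertex ordering P < Q < R < S < T < U < V < W < X < Y < A'. The simplices of K, each written with vertices in increasing order, are:

  0-simplices (11): [P], [Q], [R], [S], [T], [U], [V], [W], [X], [Y], [A']
  1-simplices (18): [P,X], [P,A'], [Q,R], [Q,S], [Q,T], [Q,W], [R,S], [R,T], [R,U], [S,U], [S,W], [T,U], [T,W], [U,W], [V,X], [V,Y], [X,Y], [X,A']
  2-simplices (8): [Q,R,S], [Q,R,T], [Q,S,W], [Q,T,W], [R,S,U], [R,T,U], [S,U,W], [T,U,W]

so the chain groups are C_0 ≅ Z^11, C_1 ≅ Z^18, C_2 ≅ Z^8.

∂_1: C_1 → C_0 sends each edge [p,q] (with p < q) to q − p. For instance
  ∂[T,U] = [U] − [T].
This gives a 11×18 integer matrix of rank 9; reducing to Smith normal form yields diagonal entries (1,1,1,1,1,1,1,1,1).

Boundary ∂_2: C_2 → C_1 acts by ∂[p,q,r] = [q,r] − [p,r] + [p,q]. For instance
  ∂[Q,S,W] = [S,W] − [Q,W] + [Q,S],
  ∂[R,T,U] = [T,U] − [R,U] + [R,T].
As a 18×8 matrix over Z this has rank 7, with invariant factors (1,1,1,1,1,1,1).

Computing H_k = (kernel of ∂_k) / (image of ∂_{k+1}):

  H_2: rank ker ∂_2 − rank ∂_3 = (8 − 7) − 0 = 1, and there is no ∂_3, so H_2 = Z.

(K is a triangulation of the disjoint union of the 2-sphere S^2 and a wedge of 2 circles.)

H_2 ≅ Z.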